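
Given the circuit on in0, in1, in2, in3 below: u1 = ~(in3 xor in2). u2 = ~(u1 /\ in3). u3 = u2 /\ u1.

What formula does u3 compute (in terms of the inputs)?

(~((~(in3 xor in2)) /\ in3)) /\ (~(in3 xor in2))

u1 = ~(in3 xor in2)
u2 = ~(u1 /\ in3) = ~((~(in3 xor in2)) /\ in3)
u3 = u2 /\ u1 = (~((~(in3 xor in2)) /\ in3)) /\ (~(in3 xor in2))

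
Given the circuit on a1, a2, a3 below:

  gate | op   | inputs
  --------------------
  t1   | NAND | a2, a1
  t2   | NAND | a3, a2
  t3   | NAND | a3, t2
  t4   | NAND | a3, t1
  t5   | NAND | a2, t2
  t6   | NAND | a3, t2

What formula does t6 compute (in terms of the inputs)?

a3 NAND (a3 NAND a2)

t2 = a3 NAND a2
t6 = a3 NAND t2 = a3 NAND (a3 NAND a2)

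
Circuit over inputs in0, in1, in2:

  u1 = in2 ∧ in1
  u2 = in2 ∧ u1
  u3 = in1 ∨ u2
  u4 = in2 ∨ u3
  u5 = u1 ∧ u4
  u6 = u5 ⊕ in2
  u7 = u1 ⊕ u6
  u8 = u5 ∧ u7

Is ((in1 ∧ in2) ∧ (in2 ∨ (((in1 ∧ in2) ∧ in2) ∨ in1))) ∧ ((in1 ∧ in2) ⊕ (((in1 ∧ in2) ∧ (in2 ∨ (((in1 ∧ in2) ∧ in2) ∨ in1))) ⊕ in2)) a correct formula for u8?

Yes

u1 = in2 ∧ in1
u2 = in2 ∧ u1 = in2 ∧ (in2 ∧ in1)
u3 = in1 ∨ u2 = in1 ∨ (in2 ∧ (in2 ∧ in1))
u4 = in2 ∨ u3 = in2 ∨ (in1 ∨ (in2 ∧ (in2 ∧ in1)))
u5 = u1 ∧ u4 = (in2 ∧ in1) ∧ (in2 ∨ (in1 ∨ (in2 ∧ (in2 ∧ in1))))
u6 = u5 ⊕ in2 = ((in2 ∧ in1) ∧ (in2 ∨ (in1 ∨ (in2 ∧ (in2 ∧ in1))))) ⊕ in2
u7 = u1 ⊕ u6 = (in2 ∧ in1) ⊕ (((in2 ∧ in1) ∧ (in2 ∨ (in1 ∨ (in2 ∧ (in2 ∧ in1))))) ⊕ in2)
u8 = u5 ∧ u7 = ((in2 ∧ in1) ∧ (in2 ∨ (in1 ∨ (in2 ∧ (in2 ∧ in1))))) ∧ ((in2 ∧ in1) ⊕ (((in2 ∧ in1) ∧ (in2 ∨ (in1 ∨ (in2 ∧ (in2 ∧ in1))))) ⊕ in2))
At in0=0, in1=0, in2=0: circuit gives 0, formula gives 0.
At in0=0, in1=1, in2=1: circuit gives 1, formula gives 1.
Agrees on all 8 inputs.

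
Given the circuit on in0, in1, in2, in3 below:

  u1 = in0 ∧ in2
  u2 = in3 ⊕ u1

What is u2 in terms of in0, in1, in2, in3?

u1 = in0 ∧ in2
u2 = in3 ⊕ u1 = in3 ⊕ (in0 ∧ in2)

in3 ⊕ (in0 ∧ in2)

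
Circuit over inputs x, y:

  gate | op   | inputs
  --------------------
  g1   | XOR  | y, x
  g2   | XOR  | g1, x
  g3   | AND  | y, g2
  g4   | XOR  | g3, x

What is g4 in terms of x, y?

(y AND ((y XOR x) XOR x)) XOR x

g1 = y XOR x
g2 = g1 XOR x = (y XOR x) XOR x
g3 = y AND g2 = y AND ((y XOR x) XOR x)
g4 = g3 XOR x = (y AND ((y XOR x) XOR x)) XOR x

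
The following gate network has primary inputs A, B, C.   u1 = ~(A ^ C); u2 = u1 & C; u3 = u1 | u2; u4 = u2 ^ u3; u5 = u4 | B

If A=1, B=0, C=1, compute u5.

u1 = ~(1 ^ 1) = 1
u2 = 1 & 1 = 1
u3 = 1 | 1 = 1
u4 = 1 ^ 1 = 0
u5 = 0 | 0 = 0

0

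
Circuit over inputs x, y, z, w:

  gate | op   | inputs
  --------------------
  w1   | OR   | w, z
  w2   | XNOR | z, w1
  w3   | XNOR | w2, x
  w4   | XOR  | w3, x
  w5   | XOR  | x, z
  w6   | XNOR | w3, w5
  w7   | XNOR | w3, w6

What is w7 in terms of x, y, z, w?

((z XNOR (w OR z)) XNOR x) XNOR (((z XNOR (w OR z)) XNOR x) XNOR (x XOR z))

w1 = w OR z
w2 = z XNOR w1 = z XNOR (w OR z)
w3 = w2 XNOR x = (z XNOR (w OR z)) XNOR x
w5 = x XOR z
w6 = w3 XNOR w5 = ((z XNOR (w OR z)) XNOR x) XNOR (x XOR z)
w7 = w3 XNOR w6 = ((z XNOR (w OR z)) XNOR x) XNOR (((z XNOR (w OR z)) XNOR x) XNOR (x XOR z))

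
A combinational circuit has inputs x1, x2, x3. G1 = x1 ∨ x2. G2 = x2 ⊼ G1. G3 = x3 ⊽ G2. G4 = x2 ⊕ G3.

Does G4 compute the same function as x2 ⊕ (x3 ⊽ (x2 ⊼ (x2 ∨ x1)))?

G1 = x1 ∨ x2
G2 = x2 ⊼ G1 = x2 ⊼ (x1 ∨ x2)
G3 = x3 ⊽ G2 = x3 ⊽ (x2 ⊼ (x1 ∨ x2))
G4 = x2 ⊕ G3 = x2 ⊕ (x3 ⊽ (x2 ⊼ (x1 ∨ x2)))
At x1=0, x2=0, x3=0: circuit gives 0, formula gives 0.
At x1=0, x2=1, x3=1: circuit gives 1, formula gives 1.
Agrees on all 8 inputs.

Yes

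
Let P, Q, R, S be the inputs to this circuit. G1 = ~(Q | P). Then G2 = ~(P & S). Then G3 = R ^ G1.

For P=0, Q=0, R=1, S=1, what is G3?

0

G1 = ~(0 | 0) = 1
G3 = 1 ^ 1 = 0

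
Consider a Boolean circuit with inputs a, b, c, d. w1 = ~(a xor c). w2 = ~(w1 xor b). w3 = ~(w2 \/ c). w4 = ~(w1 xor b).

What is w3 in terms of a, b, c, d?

~((~((~(a xor c)) xor b)) \/ c)

w1 = ~(a xor c)
w2 = ~(w1 xor b) = ~((~(a xor c)) xor b)
w3 = ~(w2 \/ c) = ~((~((~(a xor c)) xor b)) \/ c)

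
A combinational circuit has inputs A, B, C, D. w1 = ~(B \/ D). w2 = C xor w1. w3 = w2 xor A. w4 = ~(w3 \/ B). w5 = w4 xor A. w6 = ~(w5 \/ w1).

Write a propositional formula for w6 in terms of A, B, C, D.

w1 = ~(B \/ D)
w2 = C xor w1 = C xor (~(B \/ D))
w3 = w2 xor A = (C xor (~(B \/ D))) xor A
w4 = ~(w3 \/ B) = ~(((C xor (~(B \/ D))) xor A) \/ B)
w5 = w4 xor A = (~(((C xor (~(B \/ D))) xor A) \/ B)) xor A
w6 = ~(w5 \/ w1) = ~(((~(((C xor (~(B \/ D))) xor A) \/ B)) xor A) \/ (~(B \/ D)))

~(((~(((C xor (~(B \/ D))) xor A) \/ B)) xor A) \/ (~(B \/ D)))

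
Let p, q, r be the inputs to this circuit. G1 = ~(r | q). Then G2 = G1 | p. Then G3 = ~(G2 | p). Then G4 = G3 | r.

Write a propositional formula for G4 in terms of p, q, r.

G1 = ~(r | q)
G2 = G1 | p = (~(r | q)) | p
G3 = ~(G2 | p) = ~(((~(r | q)) | p) | p)
G4 = G3 | r = (~(((~(r | q)) | p) | p)) | r

(~(((~(r | q)) | p) | p)) | r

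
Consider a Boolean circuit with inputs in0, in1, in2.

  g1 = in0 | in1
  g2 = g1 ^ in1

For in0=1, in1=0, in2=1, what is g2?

g1 = 1 | 0 = 1
g2 = 1 ^ 0 = 1

1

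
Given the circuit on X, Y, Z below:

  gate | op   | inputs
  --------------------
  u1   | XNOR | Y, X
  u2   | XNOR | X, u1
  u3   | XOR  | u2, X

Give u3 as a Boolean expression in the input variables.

u1 = Y XNOR X
u2 = X XNOR u1 = X XNOR (Y XNOR X)
u3 = u2 XOR X = (X XNOR (Y XNOR X)) XOR X

(X XNOR (Y XNOR X)) XOR X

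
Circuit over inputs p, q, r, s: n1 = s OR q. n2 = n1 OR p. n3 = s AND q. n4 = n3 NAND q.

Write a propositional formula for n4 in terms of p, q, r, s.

n3 = s AND q
n4 = n3 NAND q = (s AND q) NAND q

(s AND q) NAND q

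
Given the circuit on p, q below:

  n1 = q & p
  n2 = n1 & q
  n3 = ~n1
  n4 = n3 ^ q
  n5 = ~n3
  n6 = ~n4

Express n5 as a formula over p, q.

~~(q & p)

n1 = q & p
n3 = ~n1 = ~(q & p)
n5 = ~n3 = ~~(q & p)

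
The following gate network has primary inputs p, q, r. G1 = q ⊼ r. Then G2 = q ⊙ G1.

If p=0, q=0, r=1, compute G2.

0

G1 = 0 ⊼ 1 = 1
G2 = 0 ⊙ 1 = 0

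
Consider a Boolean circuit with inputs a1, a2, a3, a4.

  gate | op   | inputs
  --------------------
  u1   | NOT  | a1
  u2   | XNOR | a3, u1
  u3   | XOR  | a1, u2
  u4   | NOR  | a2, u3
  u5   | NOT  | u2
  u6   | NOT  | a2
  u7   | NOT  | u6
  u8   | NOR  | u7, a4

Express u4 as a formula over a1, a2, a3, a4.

u1 = NOT a1
u2 = a3 XNOR u1 = a3 XNOR NOT a1
u3 = a1 XOR u2 = a1 XOR (a3 XNOR NOT a1)
u4 = a2 NOR u3 = a2 NOR (a1 XOR (a3 XNOR NOT a1))

a2 NOR (a1 XOR (a3 XNOR NOT a1))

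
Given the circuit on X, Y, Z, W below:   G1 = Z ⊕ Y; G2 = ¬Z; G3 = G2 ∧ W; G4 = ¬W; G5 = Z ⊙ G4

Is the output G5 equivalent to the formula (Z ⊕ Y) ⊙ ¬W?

No

G4 = ¬W
G5 = Z ⊙ G4 = Z ⊙ ¬W
At X=0, Y=1, Z=0, W=0: circuit gives 0, formula gives 1.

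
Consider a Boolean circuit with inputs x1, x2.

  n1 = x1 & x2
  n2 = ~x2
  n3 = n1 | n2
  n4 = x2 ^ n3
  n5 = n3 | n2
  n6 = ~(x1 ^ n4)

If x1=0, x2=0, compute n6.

0

n1 = 0 & 0 = 0
n2 = ~0 = 1
n3 = 0 | 1 = 1
n4 = 0 ^ 1 = 1
n6 = ~(0 ^ 1) = 0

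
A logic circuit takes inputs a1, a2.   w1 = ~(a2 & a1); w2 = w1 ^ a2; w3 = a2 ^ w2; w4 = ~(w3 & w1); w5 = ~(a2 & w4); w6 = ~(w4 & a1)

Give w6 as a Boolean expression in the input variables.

~((~((a2 ^ ((~(a2 & a1)) ^ a2)) & (~(a2 & a1)))) & a1)

w1 = ~(a2 & a1)
w2 = w1 ^ a2 = (~(a2 & a1)) ^ a2
w3 = a2 ^ w2 = a2 ^ ((~(a2 & a1)) ^ a2)
w4 = ~(w3 & w1) = ~((a2 ^ ((~(a2 & a1)) ^ a2)) & (~(a2 & a1)))
w6 = ~(w4 & a1) = ~((~((a2 ^ ((~(a2 & a1)) ^ a2)) & (~(a2 & a1)))) & a1)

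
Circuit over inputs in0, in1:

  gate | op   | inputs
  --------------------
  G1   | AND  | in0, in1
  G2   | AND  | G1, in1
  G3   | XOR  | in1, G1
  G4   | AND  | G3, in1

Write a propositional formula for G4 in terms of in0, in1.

G1 = in0 AND in1
G3 = in1 XOR G1 = in1 XOR (in0 AND in1)
G4 = G3 AND in1 = (in1 XOR (in0 AND in1)) AND in1

(in1 XOR (in0 AND in1)) AND in1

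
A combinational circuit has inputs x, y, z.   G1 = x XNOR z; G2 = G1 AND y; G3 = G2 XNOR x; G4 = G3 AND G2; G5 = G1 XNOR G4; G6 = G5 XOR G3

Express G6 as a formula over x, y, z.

G1 = x XNOR z
G2 = G1 AND y = (x XNOR z) AND y
G3 = G2 XNOR x = ((x XNOR z) AND y) XNOR x
G4 = G3 AND G2 = (((x XNOR z) AND y) XNOR x) AND ((x XNOR z) AND y)
G5 = G1 XNOR G4 = (x XNOR z) XNOR ((((x XNOR z) AND y) XNOR x) AND ((x XNOR z) AND y))
G6 = G5 XOR G3 = ((x XNOR z) XNOR ((((x XNOR z) AND y) XNOR x) AND ((x XNOR z) AND y))) XOR (((x XNOR z) AND y) XNOR x)

((x XNOR z) XNOR ((((x XNOR z) AND y) XNOR x) AND ((x XNOR z) AND y))) XOR (((x XNOR z) AND y) XNOR x)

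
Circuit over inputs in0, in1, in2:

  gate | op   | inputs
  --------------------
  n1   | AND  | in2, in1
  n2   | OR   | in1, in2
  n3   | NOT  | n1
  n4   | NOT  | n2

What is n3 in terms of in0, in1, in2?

NOT (in2 AND in1)

n1 = in2 AND in1
n3 = NOT n1 = NOT (in2 AND in1)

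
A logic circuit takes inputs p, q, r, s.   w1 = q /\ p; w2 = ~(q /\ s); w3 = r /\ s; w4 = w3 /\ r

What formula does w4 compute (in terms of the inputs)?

(r /\ s) /\ r

w3 = r /\ s
w4 = w3 /\ r = (r /\ s) /\ r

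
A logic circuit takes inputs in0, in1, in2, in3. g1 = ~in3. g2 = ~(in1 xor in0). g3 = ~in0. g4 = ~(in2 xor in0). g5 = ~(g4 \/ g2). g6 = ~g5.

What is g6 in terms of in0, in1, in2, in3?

g2 = ~(in1 xor in0)
g4 = ~(in2 xor in0)
g5 = ~(g4 \/ g2) = ~((~(in2 xor in0)) \/ (~(in1 xor in0)))
g6 = ~g5 = ~(~((~(in2 xor in0)) \/ (~(in1 xor in0))))

~(~((~(in2 xor in0)) \/ (~(in1 xor in0))))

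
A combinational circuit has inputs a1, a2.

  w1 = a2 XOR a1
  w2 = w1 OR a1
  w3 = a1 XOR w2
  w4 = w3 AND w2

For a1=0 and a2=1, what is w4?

w1 = 1 XOR 0 = 1
w2 = 1 OR 0 = 1
w3 = 0 XOR 1 = 1
w4 = 1 AND 1 = 1

1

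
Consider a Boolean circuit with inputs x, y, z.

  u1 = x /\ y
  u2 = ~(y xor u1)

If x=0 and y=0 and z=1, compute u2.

u1 = 0 /\ 0 = 0
u2 = ~(0 xor 0) = 1

1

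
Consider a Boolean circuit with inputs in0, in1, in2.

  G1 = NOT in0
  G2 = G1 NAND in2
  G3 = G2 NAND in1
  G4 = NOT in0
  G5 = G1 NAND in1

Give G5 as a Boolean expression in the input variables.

G1 = NOT in0
G5 = G1 NAND in1 = NOT in0 NAND in1

NOT in0 NAND in1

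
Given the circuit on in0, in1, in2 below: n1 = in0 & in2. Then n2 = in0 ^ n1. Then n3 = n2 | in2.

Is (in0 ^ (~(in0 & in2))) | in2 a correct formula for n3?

n1 = in0 & in2
n2 = in0 ^ n1 = in0 ^ (in0 & in2)
n3 = n2 | in2 = (in0 ^ (in0 & in2)) | in2
At in0=0, in1=0, in2=0: circuit gives 0, formula gives 1.

No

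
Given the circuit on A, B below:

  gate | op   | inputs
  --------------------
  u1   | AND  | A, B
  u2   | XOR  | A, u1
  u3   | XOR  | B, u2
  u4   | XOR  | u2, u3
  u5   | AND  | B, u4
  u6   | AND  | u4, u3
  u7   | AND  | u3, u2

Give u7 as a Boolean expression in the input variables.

(B XOR (A XOR (A AND B))) AND (A XOR (A AND B))

u1 = A AND B
u2 = A XOR u1 = A XOR (A AND B)
u3 = B XOR u2 = B XOR (A XOR (A AND B))
u7 = u3 AND u2 = (B XOR (A XOR (A AND B))) AND (A XOR (A AND B))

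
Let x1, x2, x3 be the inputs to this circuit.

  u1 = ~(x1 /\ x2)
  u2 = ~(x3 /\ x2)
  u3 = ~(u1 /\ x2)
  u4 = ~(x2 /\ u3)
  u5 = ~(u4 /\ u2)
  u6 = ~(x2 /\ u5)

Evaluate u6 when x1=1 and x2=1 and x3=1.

u1 = ~(1 /\ 1) = 0
u2 = ~(1 /\ 1) = 0
u3 = ~(0 /\ 1) = 1
u4 = ~(1 /\ 1) = 0
u5 = ~(0 /\ 0) = 1
u6 = ~(1 /\ 1) = 0

0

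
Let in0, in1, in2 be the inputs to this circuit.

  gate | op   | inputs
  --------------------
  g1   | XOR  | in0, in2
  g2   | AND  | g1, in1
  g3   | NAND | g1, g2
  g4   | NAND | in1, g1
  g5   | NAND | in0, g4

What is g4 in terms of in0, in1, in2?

in1 NAND (in0 XOR in2)

g1 = in0 XOR in2
g4 = in1 NAND g1 = in1 NAND (in0 XOR in2)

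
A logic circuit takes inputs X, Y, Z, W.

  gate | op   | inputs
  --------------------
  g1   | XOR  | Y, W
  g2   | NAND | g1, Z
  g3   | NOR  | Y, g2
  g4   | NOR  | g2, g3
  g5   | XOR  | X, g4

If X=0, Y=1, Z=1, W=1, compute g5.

g1 = 1 XOR 1 = 0
g2 = 0 NAND 1 = 1
g3 = 1 NOR 1 = 0
g4 = 1 NOR 0 = 0
g5 = 0 XOR 0 = 0

0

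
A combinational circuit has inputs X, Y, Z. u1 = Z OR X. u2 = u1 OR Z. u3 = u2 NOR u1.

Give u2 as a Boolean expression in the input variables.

u1 = Z OR X
u2 = u1 OR Z = (Z OR X) OR Z

(Z OR X) OR Z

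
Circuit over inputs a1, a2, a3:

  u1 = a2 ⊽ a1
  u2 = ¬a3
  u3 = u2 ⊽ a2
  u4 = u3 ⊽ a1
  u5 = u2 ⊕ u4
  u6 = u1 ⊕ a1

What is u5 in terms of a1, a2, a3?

u2 = ¬a3
u3 = u2 ⊽ a2 = ¬a3 ⊽ a2
u4 = u3 ⊽ a1 = (¬a3 ⊽ a2) ⊽ a1
u5 = u2 ⊕ u4 = ¬a3 ⊕ ((¬a3 ⊽ a2) ⊽ a1)

¬a3 ⊕ ((¬a3 ⊽ a2) ⊽ a1)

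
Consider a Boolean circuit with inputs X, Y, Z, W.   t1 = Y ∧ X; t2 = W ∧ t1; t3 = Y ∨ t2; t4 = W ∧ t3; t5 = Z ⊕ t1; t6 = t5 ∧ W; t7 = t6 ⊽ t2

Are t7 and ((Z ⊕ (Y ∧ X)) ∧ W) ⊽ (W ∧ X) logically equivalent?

No

t1 = Y ∧ X
t2 = W ∧ t1 = W ∧ (Y ∧ X)
t5 = Z ⊕ t1 = Z ⊕ (Y ∧ X)
t6 = t5 ∧ W = (Z ⊕ (Y ∧ X)) ∧ W
t7 = t6 ⊽ t2 = ((Z ⊕ (Y ∧ X)) ∧ W) ⊽ (W ∧ (Y ∧ X))
At X=1, Y=0, Z=0, W=1: circuit gives 1, formula gives 0.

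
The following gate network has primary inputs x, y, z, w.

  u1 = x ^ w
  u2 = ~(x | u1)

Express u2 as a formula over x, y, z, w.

~(x | (x ^ w))

u1 = x ^ w
u2 = ~(x | u1) = ~(x | (x ^ w))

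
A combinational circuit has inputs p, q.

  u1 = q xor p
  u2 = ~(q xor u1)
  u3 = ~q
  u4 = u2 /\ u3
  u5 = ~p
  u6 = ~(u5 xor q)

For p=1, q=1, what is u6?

0

u5 = ~1 = 0
u6 = ~(0 xor 1) = 0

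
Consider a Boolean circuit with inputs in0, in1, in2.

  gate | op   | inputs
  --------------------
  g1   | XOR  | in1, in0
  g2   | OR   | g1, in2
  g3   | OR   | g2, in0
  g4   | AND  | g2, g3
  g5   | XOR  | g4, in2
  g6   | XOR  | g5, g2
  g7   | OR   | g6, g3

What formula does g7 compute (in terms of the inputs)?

g1 = in1 XOR in0
g2 = g1 OR in2 = (in1 XOR in0) OR in2
g3 = g2 OR in0 = ((in1 XOR in0) OR in2) OR in0
g4 = g2 AND g3 = ((in1 XOR in0) OR in2) AND (((in1 XOR in0) OR in2) OR in0)
g5 = g4 XOR in2 = (((in1 XOR in0) OR in2) AND (((in1 XOR in0) OR in2) OR in0)) XOR in2
g6 = g5 XOR g2 = ((((in1 XOR in0) OR in2) AND (((in1 XOR in0) OR in2) OR in0)) XOR in2) XOR ((in1 XOR in0) OR in2)
g7 = g6 OR g3 = (((((in1 XOR in0) OR in2) AND (((in1 XOR in0) OR in2) OR in0)) XOR in2) XOR ((in1 XOR in0) OR in2)) OR (((in1 XOR in0) OR in2) OR in0)

(((((in1 XOR in0) OR in2) AND (((in1 XOR in0) OR in2) OR in0)) XOR in2) XOR ((in1 XOR in0) OR in2)) OR (((in1 XOR in0) OR in2) OR in0)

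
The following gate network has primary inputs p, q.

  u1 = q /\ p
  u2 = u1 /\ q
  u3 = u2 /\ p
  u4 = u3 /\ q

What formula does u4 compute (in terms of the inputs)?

(((q /\ p) /\ q) /\ p) /\ q

u1 = q /\ p
u2 = u1 /\ q = (q /\ p) /\ q
u3 = u2 /\ p = ((q /\ p) /\ q) /\ p
u4 = u3 /\ q = (((q /\ p) /\ q) /\ p) /\ q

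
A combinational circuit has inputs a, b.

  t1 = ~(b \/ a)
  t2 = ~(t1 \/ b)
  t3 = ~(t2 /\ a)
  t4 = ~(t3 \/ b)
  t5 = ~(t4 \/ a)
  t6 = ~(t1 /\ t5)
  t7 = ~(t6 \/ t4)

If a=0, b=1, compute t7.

t1 = ~(1 \/ 0) = 0
t2 = ~(0 \/ 1) = 0
t3 = ~(0 /\ 0) = 1
t4 = ~(1 \/ 1) = 0
t5 = ~(0 \/ 0) = 1
t6 = ~(0 /\ 1) = 1
t7 = ~(1 \/ 0) = 0

0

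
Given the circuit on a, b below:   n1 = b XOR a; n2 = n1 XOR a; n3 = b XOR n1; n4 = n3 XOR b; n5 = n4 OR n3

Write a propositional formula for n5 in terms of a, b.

((b XOR (b XOR a)) XOR b) OR (b XOR (b XOR a))

n1 = b XOR a
n3 = b XOR n1 = b XOR (b XOR a)
n4 = n3 XOR b = (b XOR (b XOR a)) XOR b
n5 = n4 OR n3 = ((b XOR (b XOR a)) XOR b) OR (b XOR (b XOR a))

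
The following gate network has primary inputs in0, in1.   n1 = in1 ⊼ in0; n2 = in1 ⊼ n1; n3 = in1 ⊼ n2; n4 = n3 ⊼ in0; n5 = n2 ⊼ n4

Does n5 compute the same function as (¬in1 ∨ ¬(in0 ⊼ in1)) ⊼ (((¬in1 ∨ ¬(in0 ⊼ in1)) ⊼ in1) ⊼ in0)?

n1 = in1 ⊼ in0
n2 = in1 ⊼ n1 = in1 ⊼ (in1 ⊼ in0)
n3 = in1 ⊼ n2 = in1 ⊼ (in1 ⊼ (in1 ⊼ in0))
n4 = n3 ⊼ in0 = (in1 ⊼ (in1 ⊼ (in1 ⊼ in0))) ⊼ in0
n5 = n2 ⊼ n4 = (in1 ⊼ (in1 ⊼ in0)) ⊼ ((in1 ⊼ (in1 ⊼ (in1 ⊼ in0))) ⊼ in0)
At in0=0, in1=0: circuit gives 0, formula gives 0.
At in0=0, in1=1: circuit gives 1, formula gives 1.
Agrees on all 4 inputs.

Yes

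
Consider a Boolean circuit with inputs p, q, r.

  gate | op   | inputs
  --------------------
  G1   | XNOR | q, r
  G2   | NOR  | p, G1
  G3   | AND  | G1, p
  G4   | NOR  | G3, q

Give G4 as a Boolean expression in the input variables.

G1 = q XNOR r
G3 = G1 AND p = (q XNOR r) AND p
G4 = G3 NOR q = ((q XNOR r) AND p) NOR q

((q XNOR r) AND p) NOR q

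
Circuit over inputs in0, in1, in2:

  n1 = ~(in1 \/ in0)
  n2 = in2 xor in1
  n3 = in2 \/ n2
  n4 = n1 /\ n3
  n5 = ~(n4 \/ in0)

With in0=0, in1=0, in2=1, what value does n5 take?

n1 = ~(0 \/ 0) = 1
n2 = 1 xor 0 = 1
n3 = 1 \/ 1 = 1
n4 = 1 /\ 1 = 1
n5 = ~(1 \/ 0) = 0

0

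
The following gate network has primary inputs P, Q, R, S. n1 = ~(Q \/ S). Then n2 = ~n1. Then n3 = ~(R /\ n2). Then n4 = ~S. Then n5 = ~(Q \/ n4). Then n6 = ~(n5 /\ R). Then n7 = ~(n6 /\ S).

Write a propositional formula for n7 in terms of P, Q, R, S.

~((~((~(Q \/ ~S)) /\ R)) /\ S)

n4 = ~S
n5 = ~(Q \/ n4) = ~(Q \/ ~S)
n6 = ~(n5 /\ R) = ~((~(Q \/ ~S)) /\ R)
n7 = ~(n6 /\ S) = ~((~((~(Q \/ ~S)) /\ R)) /\ S)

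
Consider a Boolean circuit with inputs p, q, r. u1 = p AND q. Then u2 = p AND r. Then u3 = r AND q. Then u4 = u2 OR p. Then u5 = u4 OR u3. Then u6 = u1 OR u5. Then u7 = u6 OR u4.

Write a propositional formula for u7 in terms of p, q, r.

u1 = p AND q
u2 = p AND r
u3 = r AND q
u4 = u2 OR p = (p AND r) OR p
u5 = u4 OR u3 = ((p AND r) OR p) OR (r AND q)
u6 = u1 OR u5 = (p AND q) OR (((p AND r) OR p) OR (r AND q))
u7 = u6 OR u4 = ((p AND q) OR (((p AND r) OR p) OR (r AND q))) OR ((p AND r) OR p)

((p AND q) OR (((p AND r) OR p) OR (r AND q))) OR ((p AND r) OR p)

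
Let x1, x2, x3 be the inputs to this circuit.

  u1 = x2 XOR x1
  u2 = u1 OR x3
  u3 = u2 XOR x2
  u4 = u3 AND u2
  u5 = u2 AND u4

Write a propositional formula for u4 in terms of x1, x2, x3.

u1 = x2 XOR x1
u2 = u1 OR x3 = (x2 XOR x1) OR x3
u3 = u2 XOR x2 = ((x2 XOR x1) OR x3) XOR x2
u4 = u3 AND u2 = (((x2 XOR x1) OR x3) XOR x2) AND ((x2 XOR x1) OR x3)

(((x2 XOR x1) OR x3) XOR x2) AND ((x2 XOR x1) OR x3)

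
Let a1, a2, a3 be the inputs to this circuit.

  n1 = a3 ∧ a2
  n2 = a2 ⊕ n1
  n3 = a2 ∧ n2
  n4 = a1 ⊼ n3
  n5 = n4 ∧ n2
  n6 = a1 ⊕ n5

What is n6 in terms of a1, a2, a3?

n1 = a3 ∧ a2
n2 = a2 ⊕ n1 = a2 ⊕ (a3 ∧ a2)
n3 = a2 ∧ n2 = a2 ∧ (a2 ⊕ (a3 ∧ a2))
n4 = a1 ⊼ n3 = a1 ⊼ (a2 ∧ (a2 ⊕ (a3 ∧ a2)))
n5 = n4 ∧ n2 = (a1 ⊼ (a2 ∧ (a2 ⊕ (a3 ∧ a2)))) ∧ (a2 ⊕ (a3 ∧ a2))
n6 = a1 ⊕ n5 = a1 ⊕ ((a1 ⊼ (a2 ∧ (a2 ⊕ (a3 ∧ a2)))) ∧ (a2 ⊕ (a3 ∧ a2)))

a1 ⊕ ((a1 ⊼ (a2 ∧ (a2 ⊕ (a3 ∧ a2)))) ∧ (a2 ⊕ (a3 ∧ a2)))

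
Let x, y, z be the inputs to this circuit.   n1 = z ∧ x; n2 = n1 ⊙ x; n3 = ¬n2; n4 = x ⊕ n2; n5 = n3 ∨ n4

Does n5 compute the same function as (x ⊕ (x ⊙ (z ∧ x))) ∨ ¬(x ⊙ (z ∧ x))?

n1 = z ∧ x
n2 = n1 ⊙ x = (z ∧ x) ⊙ x
n3 = ¬n2 = ¬((z ∧ x) ⊙ x)
n4 = x ⊕ n2 = x ⊕ ((z ∧ x) ⊙ x)
n5 = n3 ∨ n4 = ¬((z ∧ x) ⊙ x) ∨ (x ⊕ ((z ∧ x) ⊙ x))
At x=1, y=0, z=1: circuit gives 0, formula gives 0.
At x=0, y=0, z=0: circuit gives 1, formula gives 1.
Agrees on all 8 inputs.

Yes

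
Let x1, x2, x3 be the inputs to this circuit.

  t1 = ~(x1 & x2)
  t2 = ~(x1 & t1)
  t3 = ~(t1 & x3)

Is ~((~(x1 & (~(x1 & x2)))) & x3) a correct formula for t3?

No

t1 = ~(x1 & x2)
t3 = ~(t1 & x3) = ~((~(x1 & x2)) & x3)
At x1=1, x2=0, x3=1: circuit gives 0, formula gives 1.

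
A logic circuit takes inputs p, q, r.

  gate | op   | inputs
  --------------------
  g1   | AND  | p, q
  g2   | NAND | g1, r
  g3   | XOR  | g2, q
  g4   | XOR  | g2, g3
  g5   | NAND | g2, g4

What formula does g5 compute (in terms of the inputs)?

g1 = p AND q
g2 = g1 NAND r = (p AND q) NAND r
g3 = g2 XOR q = ((p AND q) NAND r) XOR q
g4 = g2 XOR g3 = ((p AND q) NAND r) XOR (((p AND q) NAND r) XOR q)
g5 = g2 NAND g4 = ((p AND q) NAND r) NAND (((p AND q) NAND r) XOR (((p AND q) NAND r) XOR q))

((p AND q) NAND r) NAND (((p AND q) NAND r) XOR (((p AND q) NAND r) XOR q))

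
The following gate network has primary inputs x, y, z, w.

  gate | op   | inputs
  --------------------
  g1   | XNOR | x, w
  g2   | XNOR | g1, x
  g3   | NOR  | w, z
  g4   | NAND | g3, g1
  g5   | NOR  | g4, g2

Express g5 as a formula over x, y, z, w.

g1 = x XNOR w
g2 = g1 XNOR x = (x XNOR w) XNOR x
g3 = w NOR z
g4 = g3 NAND g1 = (w NOR z) NAND (x XNOR w)
g5 = g4 NOR g2 = ((w NOR z) NAND (x XNOR w)) NOR ((x XNOR w) XNOR x)

((w NOR z) NAND (x XNOR w)) NOR ((x XNOR w) XNOR x)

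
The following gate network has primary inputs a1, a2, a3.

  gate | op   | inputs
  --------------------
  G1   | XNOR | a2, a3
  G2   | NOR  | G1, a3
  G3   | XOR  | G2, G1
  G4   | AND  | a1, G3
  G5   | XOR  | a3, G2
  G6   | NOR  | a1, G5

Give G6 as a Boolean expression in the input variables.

G1 = a2 XNOR a3
G2 = G1 NOR a3 = (a2 XNOR a3) NOR a3
G5 = a3 XOR G2 = a3 XOR ((a2 XNOR a3) NOR a3)
G6 = a1 NOR G5 = a1 NOR (a3 XOR ((a2 XNOR a3) NOR a3))

a1 NOR (a3 XOR ((a2 XNOR a3) NOR a3))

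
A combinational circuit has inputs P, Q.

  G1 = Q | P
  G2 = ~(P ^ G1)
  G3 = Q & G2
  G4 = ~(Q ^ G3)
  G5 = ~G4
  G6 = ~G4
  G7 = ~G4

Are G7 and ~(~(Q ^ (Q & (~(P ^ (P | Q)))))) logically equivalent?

Yes

G1 = Q | P
G2 = ~(P ^ G1) = ~(P ^ (Q | P))
G3 = Q & G2 = Q & (~(P ^ (Q | P)))
G4 = ~(Q ^ G3) = ~(Q ^ (Q & (~(P ^ (Q | P)))))
G7 = ~G4 = ~(~(Q ^ (Q & (~(P ^ (Q | P))))))
At P=0, Q=0: circuit gives 0, formula gives 0.
At P=0, Q=1: circuit gives 1, formula gives 1.
Agrees on all 4 inputs.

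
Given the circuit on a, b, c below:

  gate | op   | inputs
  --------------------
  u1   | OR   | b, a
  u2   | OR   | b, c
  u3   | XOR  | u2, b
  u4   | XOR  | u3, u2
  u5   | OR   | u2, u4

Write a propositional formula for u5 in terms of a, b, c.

(b OR c) OR (((b OR c) XOR b) XOR (b OR c))

u2 = b OR c
u3 = u2 XOR b = (b OR c) XOR b
u4 = u3 XOR u2 = ((b OR c) XOR b) XOR (b OR c)
u5 = u2 OR u4 = (b OR c) OR (((b OR c) XOR b) XOR (b OR c))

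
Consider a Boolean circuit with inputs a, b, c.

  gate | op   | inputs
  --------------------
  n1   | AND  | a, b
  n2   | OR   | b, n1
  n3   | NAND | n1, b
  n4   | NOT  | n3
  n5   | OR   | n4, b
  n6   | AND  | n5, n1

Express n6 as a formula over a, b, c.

(NOT ((a AND b) NAND b) OR b) AND (a AND b)

n1 = a AND b
n3 = n1 NAND b = (a AND b) NAND b
n4 = NOT n3 = NOT ((a AND b) NAND b)
n5 = n4 OR b = NOT ((a AND b) NAND b) OR b
n6 = n5 AND n1 = (NOT ((a AND b) NAND b) OR b) AND (a AND b)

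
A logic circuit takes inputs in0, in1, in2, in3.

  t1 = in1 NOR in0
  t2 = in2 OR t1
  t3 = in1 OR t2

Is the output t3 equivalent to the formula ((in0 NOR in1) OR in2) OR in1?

Yes

t1 = in1 NOR in0
t2 = in2 OR t1 = in2 OR (in1 NOR in0)
t3 = in1 OR t2 = in1 OR (in2 OR (in1 NOR in0))
At in0=1, in1=0, in2=0, in3=0: circuit gives 0, formula gives 0.
At in0=0, in1=0, in2=0, in3=0: circuit gives 1, formula gives 1.
Agrees on all 16 inputs.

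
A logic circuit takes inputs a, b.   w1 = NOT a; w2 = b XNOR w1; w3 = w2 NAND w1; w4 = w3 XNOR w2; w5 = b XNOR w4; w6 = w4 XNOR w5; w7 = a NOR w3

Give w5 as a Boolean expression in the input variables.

b XNOR (((b XNOR NOT a) NAND NOT a) XNOR (b XNOR NOT a))

w1 = NOT a
w2 = b XNOR w1 = b XNOR NOT a
w3 = w2 NAND w1 = (b XNOR NOT a) NAND NOT a
w4 = w3 XNOR w2 = ((b XNOR NOT a) NAND NOT a) XNOR (b XNOR NOT a)
w5 = b XNOR w4 = b XNOR (((b XNOR NOT a) NAND NOT a) XNOR (b XNOR NOT a))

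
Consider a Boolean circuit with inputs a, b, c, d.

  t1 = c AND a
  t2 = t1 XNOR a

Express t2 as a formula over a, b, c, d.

t1 = c AND a
t2 = t1 XNOR a = (c AND a) XNOR a

(c AND a) XNOR a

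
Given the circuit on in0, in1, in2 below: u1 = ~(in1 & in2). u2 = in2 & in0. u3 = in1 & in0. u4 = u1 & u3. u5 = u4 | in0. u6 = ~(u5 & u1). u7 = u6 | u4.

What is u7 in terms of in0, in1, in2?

u1 = ~(in1 & in2)
u3 = in1 & in0
u4 = u1 & u3 = (~(in1 & in2)) & (in1 & in0)
u5 = u4 | in0 = ((~(in1 & in2)) & (in1 & in0)) | in0
u6 = ~(u5 & u1) = ~((((~(in1 & in2)) & (in1 & in0)) | in0) & (~(in1 & in2)))
u7 = u6 | u4 = (~((((~(in1 & in2)) & (in1 & in0)) | in0) & (~(in1 & in2)))) | ((~(in1 & in2)) & (in1 & in0))

(~((((~(in1 & in2)) & (in1 & in0)) | in0) & (~(in1 & in2)))) | ((~(in1 & in2)) & (in1 & in0))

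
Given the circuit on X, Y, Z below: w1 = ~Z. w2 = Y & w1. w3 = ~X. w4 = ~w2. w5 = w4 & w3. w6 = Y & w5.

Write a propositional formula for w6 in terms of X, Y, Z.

w1 = ~Z
w2 = Y & w1 = Y & ~Z
w3 = ~X
w4 = ~w2 = ~(Y & ~Z)
w5 = w4 & w3 = ~(Y & ~Z) & ~X
w6 = Y & w5 = Y & (~(Y & ~Z) & ~X)

Y & (~(Y & ~Z) & ~X)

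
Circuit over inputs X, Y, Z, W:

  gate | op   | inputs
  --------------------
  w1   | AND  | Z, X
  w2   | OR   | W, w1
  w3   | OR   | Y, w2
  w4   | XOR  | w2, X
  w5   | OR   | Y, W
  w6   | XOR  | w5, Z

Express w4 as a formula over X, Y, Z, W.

(W OR (Z AND X)) XOR X

w1 = Z AND X
w2 = W OR w1 = W OR (Z AND X)
w4 = w2 XOR X = (W OR (Z AND X)) XOR X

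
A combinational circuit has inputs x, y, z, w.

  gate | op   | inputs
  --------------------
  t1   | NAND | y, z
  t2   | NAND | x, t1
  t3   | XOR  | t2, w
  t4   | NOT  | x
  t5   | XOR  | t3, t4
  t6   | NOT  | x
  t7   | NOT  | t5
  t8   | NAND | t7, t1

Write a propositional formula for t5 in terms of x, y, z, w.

t1 = y NAND z
t2 = x NAND t1 = x NAND (y NAND z)
t3 = t2 XOR w = (x NAND (y NAND z)) XOR w
t4 = NOT x
t5 = t3 XOR t4 = ((x NAND (y NAND z)) XOR w) XOR NOT x

((x NAND (y NAND z)) XOR w) XOR NOT x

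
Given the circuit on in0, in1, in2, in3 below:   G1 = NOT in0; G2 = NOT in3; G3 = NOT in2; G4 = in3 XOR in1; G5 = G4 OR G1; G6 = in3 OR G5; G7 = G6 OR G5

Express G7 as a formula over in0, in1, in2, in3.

(in3 OR ((in3 XOR in1) OR NOT in0)) OR ((in3 XOR in1) OR NOT in0)

G1 = NOT in0
G4 = in3 XOR in1
G5 = G4 OR G1 = (in3 XOR in1) OR NOT in0
G6 = in3 OR G5 = in3 OR ((in3 XOR in1) OR NOT in0)
G7 = G6 OR G5 = (in3 OR ((in3 XOR in1) OR NOT in0)) OR ((in3 XOR in1) OR NOT in0)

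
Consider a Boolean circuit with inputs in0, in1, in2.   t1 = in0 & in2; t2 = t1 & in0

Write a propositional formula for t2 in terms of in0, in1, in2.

t1 = in0 & in2
t2 = t1 & in0 = (in0 & in2) & in0

(in0 & in2) & in0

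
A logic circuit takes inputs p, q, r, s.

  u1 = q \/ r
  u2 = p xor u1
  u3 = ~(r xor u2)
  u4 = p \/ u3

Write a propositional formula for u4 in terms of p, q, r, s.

p \/ (~(r xor (p xor (q \/ r))))

u1 = q \/ r
u2 = p xor u1 = p xor (q \/ r)
u3 = ~(r xor u2) = ~(r xor (p xor (q \/ r)))
u4 = p \/ u3 = p \/ (~(r xor (p xor (q \/ r))))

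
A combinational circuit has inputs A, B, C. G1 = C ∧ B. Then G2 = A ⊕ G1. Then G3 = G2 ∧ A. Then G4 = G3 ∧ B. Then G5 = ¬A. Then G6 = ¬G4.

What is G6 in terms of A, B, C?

G1 = C ∧ B
G2 = A ⊕ G1 = A ⊕ (C ∧ B)
G3 = G2 ∧ A = (A ⊕ (C ∧ B)) ∧ A
G4 = G3 ∧ B = ((A ⊕ (C ∧ B)) ∧ A) ∧ B
G6 = ¬G4 = ¬(((A ⊕ (C ∧ B)) ∧ A) ∧ B)

¬(((A ⊕ (C ∧ B)) ∧ A) ∧ B)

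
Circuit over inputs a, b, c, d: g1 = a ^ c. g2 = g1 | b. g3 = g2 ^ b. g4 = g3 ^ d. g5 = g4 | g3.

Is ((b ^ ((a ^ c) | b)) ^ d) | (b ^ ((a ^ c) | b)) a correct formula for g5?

g1 = a ^ c
g2 = g1 | b = (a ^ c) | b
g3 = g2 ^ b = ((a ^ c) | b) ^ b
g4 = g3 ^ d = (((a ^ c) | b) ^ b) ^ d
g5 = g4 | g3 = ((((a ^ c) | b) ^ b) ^ d) | (((a ^ c) | b) ^ b)
At a=0, b=0, c=0, d=0: circuit gives 0, formula gives 0.
At a=0, b=0, c=0, d=1: circuit gives 1, formula gives 1.
Agrees on all 16 inputs.

Yes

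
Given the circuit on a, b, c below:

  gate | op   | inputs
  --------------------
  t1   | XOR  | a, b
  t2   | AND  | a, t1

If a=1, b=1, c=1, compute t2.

0

t1 = 1 XOR 1 = 0
t2 = 1 AND 0 = 0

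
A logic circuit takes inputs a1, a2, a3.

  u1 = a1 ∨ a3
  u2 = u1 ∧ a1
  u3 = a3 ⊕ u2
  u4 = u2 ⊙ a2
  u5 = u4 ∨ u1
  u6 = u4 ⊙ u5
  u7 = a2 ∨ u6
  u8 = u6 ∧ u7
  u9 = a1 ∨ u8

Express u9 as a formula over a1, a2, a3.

a1 ∨ (((((a1 ∨ a3) ∧ a1) ⊙ a2) ⊙ ((((a1 ∨ a3) ∧ a1) ⊙ a2) ∨ (a1 ∨ a3))) ∧ (a2 ∨ ((((a1 ∨ a3) ∧ a1) ⊙ a2) ⊙ ((((a1 ∨ a3) ∧ a1) ⊙ a2) ∨ (a1 ∨ a3)))))

u1 = a1 ∨ a3
u2 = u1 ∧ a1 = (a1 ∨ a3) ∧ a1
u4 = u2 ⊙ a2 = ((a1 ∨ a3) ∧ a1) ⊙ a2
u5 = u4 ∨ u1 = (((a1 ∨ a3) ∧ a1) ⊙ a2) ∨ (a1 ∨ a3)
u6 = u4 ⊙ u5 = (((a1 ∨ a3) ∧ a1) ⊙ a2) ⊙ ((((a1 ∨ a3) ∧ a1) ⊙ a2) ∨ (a1 ∨ a3))
u7 = a2 ∨ u6 = a2 ∨ ((((a1 ∨ a3) ∧ a1) ⊙ a2) ⊙ ((((a1 ∨ a3) ∧ a1) ⊙ a2) ∨ (a1 ∨ a3)))
u8 = u6 ∧ u7 = ((((a1 ∨ a3) ∧ a1) ⊙ a2) ⊙ ((((a1 ∨ a3) ∧ a1) ⊙ a2) ∨ (a1 ∨ a3))) ∧ (a2 ∨ ((((a1 ∨ a3) ∧ a1) ⊙ a2) ⊙ ((((a1 ∨ a3) ∧ a1) ⊙ a2) ∨ (a1 ∨ a3))))
u9 = a1 ∨ u8 = a1 ∨ (((((a1 ∨ a3) ∧ a1) ⊙ a2) ⊙ ((((a1 ∨ a3) ∧ a1) ⊙ a2) ∨ (a1 ∨ a3))) ∧ (a2 ∨ ((((a1 ∨ a3) ∧ a1) ⊙ a2) ⊙ ((((a1 ∨ a3) ∧ a1) ⊙ a2) ∨ (a1 ∨ a3)))))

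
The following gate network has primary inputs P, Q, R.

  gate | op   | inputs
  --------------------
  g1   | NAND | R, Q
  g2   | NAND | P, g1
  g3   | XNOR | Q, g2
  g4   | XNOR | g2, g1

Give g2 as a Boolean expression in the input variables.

P NAND (R NAND Q)

g1 = R NAND Q
g2 = P NAND g1 = P NAND (R NAND Q)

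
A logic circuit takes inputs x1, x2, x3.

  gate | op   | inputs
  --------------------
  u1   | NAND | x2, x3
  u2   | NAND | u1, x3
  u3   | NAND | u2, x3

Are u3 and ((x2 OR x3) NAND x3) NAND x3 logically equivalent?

u1 = x2 NAND x3
u2 = u1 NAND x3 = (x2 NAND x3) NAND x3
u3 = u2 NAND x3 = ((x2 NAND x3) NAND x3) NAND x3
At x1=0, x2=1, x3=1: circuit gives 0, formula gives 1.

No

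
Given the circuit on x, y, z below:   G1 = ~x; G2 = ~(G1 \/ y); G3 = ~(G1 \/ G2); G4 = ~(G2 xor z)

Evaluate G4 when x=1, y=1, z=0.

G1 = ~1 = 0
G2 = ~(0 \/ 1) = 0
G4 = ~(0 xor 0) = 1

1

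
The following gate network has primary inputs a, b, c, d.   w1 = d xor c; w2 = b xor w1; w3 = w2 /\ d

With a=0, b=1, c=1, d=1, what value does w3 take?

1

w1 = 1 xor 1 = 0
w2 = 1 xor 0 = 1
w3 = 1 /\ 1 = 1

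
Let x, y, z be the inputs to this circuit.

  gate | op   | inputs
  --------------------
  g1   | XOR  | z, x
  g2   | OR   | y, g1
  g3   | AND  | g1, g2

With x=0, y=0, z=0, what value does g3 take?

0

g1 = 0 XOR 0 = 0
g2 = 0 OR 0 = 0
g3 = 0 AND 0 = 0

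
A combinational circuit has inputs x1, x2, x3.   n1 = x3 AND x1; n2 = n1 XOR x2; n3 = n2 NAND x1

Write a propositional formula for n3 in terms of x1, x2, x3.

((x3 AND x1) XOR x2) NAND x1

n1 = x3 AND x1
n2 = n1 XOR x2 = (x3 AND x1) XOR x2
n3 = n2 NAND x1 = ((x3 AND x1) XOR x2) NAND x1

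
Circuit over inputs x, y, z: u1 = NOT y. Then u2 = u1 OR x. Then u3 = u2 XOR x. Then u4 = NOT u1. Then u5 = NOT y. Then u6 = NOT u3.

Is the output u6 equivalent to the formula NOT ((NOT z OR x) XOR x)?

No

u1 = NOT y
u2 = u1 OR x = NOT y OR x
u3 = u2 XOR x = (NOT y OR x) XOR x
u6 = NOT u3 = NOT ((NOT y OR x) XOR x)
At x=0, y=0, z=1: circuit gives 0, formula gives 1.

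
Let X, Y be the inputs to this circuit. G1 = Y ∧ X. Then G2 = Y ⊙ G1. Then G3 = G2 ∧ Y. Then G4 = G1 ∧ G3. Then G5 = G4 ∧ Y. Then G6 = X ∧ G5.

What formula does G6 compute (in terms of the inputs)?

G1 = Y ∧ X
G2 = Y ⊙ G1 = Y ⊙ (Y ∧ X)
G3 = G2 ∧ Y = (Y ⊙ (Y ∧ X)) ∧ Y
G4 = G1 ∧ G3 = (Y ∧ X) ∧ ((Y ⊙ (Y ∧ X)) ∧ Y)
G5 = G4 ∧ Y = ((Y ∧ X) ∧ ((Y ⊙ (Y ∧ X)) ∧ Y)) ∧ Y
G6 = X ∧ G5 = X ∧ (((Y ∧ X) ∧ ((Y ⊙ (Y ∧ X)) ∧ Y)) ∧ Y)

X ∧ (((Y ∧ X) ∧ ((Y ⊙ (Y ∧ X)) ∧ Y)) ∧ Y)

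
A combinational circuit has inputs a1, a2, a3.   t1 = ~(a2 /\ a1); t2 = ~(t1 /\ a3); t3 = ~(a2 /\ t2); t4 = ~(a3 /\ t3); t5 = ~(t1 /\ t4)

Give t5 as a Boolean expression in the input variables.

t1 = ~(a2 /\ a1)
t2 = ~(t1 /\ a3) = ~((~(a2 /\ a1)) /\ a3)
t3 = ~(a2 /\ t2) = ~(a2 /\ (~((~(a2 /\ a1)) /\ a3)))
t4 = ~(a3 /\ t3) = ~(a3 /\ (~(a2 /\ (~((~(a2 /\ a1)) /\ a3)))))
t5 = ~(t1 /\ t4) = ~((~(a2 /\ a1)) /\ (~(a3 /\ (~(a2 /\ (~((~(a2 /\ a1)) /\ a3)))))))

~((~(a2 /\ a1)) /\ (~(a3 /\ (~(a2 /\ (~((~(a2 /\ a1)) /\ a3)))))))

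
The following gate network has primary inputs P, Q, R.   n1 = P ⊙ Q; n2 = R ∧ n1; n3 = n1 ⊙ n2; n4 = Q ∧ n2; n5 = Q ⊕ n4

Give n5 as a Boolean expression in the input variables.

Q ⊕ (Q ∧ (R ∧ (P ⊙ Q)))

n1 = P ⊙ Q
n2 = R ∧ n1 = R ∧ (P ⊙ Q)
n4 = Q ∧ n2 = Q ∧ (R ∧ (P ⊙ Q))
n5 = Q ⊕ n4 = Q ⊕ (Q ∧ (R ∧ (P ⊙ Q)))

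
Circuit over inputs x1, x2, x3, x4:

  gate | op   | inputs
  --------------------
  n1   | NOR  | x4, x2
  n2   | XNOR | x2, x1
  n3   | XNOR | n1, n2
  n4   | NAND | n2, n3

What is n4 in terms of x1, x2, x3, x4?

n1 = x4 NOR x2
n2 = x2 XNOR x1
n3 = n1 XNOR n2 = (x4 NOR x2) XNOR (x2 XNOR x1)
n4 = n2 NAND n3 = (x2 XNOR x1) NAND ((x4 NOR x2) XNOR (x2 XNOR x1))

(x2 XNOR x1) NAND ((x4 NOR x2) XNOR (x2 XNOR x1))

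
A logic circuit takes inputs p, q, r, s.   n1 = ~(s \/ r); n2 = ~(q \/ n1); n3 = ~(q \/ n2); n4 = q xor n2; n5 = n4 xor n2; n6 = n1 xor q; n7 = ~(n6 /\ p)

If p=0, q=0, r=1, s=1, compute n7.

n1 = ~(1 \/ 1) = 0
n6 = 0 xor 0 = 0
n7 = ~(0 /\ 0) = 1

1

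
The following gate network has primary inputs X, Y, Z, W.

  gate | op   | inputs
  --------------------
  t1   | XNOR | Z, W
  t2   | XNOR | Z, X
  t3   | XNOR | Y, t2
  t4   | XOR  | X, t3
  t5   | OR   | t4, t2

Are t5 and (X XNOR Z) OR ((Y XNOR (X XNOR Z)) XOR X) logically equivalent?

t2 = Z XNOR X
t3 = Y XNOR t2 = Y XNOR (Z XNOR X)
t4 = X XOR t3 = X XOR (Y XNOR (Z XNOR X))
t5 = t4 OR t2 = (X XOR (Y XNOR (Z XNOR X))) OR (Z XNOR X)
At X=0, Y=1, Z=1, W=0: circuit gives 0, formula gives 0.
At X=0, Y=0, Z=0, W=0: circuit gives 1, formula gives 1.
Agrees on all 16 inputs.

Yes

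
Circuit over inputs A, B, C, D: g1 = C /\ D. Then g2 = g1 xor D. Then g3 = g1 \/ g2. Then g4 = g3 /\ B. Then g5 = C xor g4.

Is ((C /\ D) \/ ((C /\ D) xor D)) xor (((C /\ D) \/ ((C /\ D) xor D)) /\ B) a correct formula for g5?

No

g1 = C /\ D
g2 = g1 xor D = (C /\ D) xor D
g3 = g1 \/ g2 = (C /\ D) \/ ((C /\ D) xor D)
g4 = g3 /\ B = ((C /\ D) \/ ((C /\ D) xor D)) /\ B
g5 = C xor g4 = C xor (((C /\ D) \/ ((C /\ D) xor D)) /\ B)
At A=0, B=0, C=0, D=1: circuit gives 0, formula gives 1.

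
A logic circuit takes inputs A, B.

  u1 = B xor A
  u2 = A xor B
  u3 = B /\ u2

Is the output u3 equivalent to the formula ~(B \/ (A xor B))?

No

u2 = A xor B
u3 = B /\ u2 = B /\ (A xor B)
At A=0, B=0: circuit gives 0, formula gives 1.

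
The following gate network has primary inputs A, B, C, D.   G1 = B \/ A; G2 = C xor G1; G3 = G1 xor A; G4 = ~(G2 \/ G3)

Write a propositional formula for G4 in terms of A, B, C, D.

~((C xor (B \/ A)) \/ ((B \/ A) xor A))

G1 = B \/ A
G2 = C xor G1 = C xor (B \/ A)
G3 = G1 xor A = (B \/ A) xor A
G4 = ~(G2 \/ G3) = ~((C xor (B \/ A)) \/ ((B \/ A) xor A))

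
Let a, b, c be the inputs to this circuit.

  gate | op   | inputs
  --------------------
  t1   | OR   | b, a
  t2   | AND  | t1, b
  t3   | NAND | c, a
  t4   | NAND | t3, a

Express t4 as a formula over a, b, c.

(c NAND a) NAND a

t3 = c NAND a
t4 = t3 NAND a = (c NAND a) NAND a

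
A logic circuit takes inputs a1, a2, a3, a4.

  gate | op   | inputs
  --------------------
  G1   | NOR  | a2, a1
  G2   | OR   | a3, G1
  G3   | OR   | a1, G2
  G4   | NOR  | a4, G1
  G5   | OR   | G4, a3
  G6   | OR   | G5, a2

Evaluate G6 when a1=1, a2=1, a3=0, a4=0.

1

G1 = 1 NOR 1 = 0
G4 = 0 NOR 0 = 1
G5 = 1 OR 0 = 1
G6 = 1 OR 1 = 1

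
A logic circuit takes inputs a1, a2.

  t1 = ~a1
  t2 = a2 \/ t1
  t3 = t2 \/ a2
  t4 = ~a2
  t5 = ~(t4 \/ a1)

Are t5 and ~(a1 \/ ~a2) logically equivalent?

t4 = ~a2
t5 = ~(t4 \/ a1) = ~(~a2 \/ a1)
At a1=0, a2=0: circuit gives 0, formula gives 0.
At a1=0, a2=1: circuit gives 1, formula gives 1.
Agrees on all 4 inputs.

Yes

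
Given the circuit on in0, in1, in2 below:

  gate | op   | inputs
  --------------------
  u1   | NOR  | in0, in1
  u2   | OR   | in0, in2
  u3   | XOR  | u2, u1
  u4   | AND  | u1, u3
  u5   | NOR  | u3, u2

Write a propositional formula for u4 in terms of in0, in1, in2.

(in0 NOR in1) AND ((in0 OR in2) XOR (in0 NOR in1))

u1 = in0 NOR in1
u2 = in0 OR in2
u3 = u2 XOR u1 = (in0 OR in2) XOR (in0 NOR in1)
u4 = u1 AND u3 = (in0 NOR in1) AND ((in0 OR in2) XOR (in0 NOR in1))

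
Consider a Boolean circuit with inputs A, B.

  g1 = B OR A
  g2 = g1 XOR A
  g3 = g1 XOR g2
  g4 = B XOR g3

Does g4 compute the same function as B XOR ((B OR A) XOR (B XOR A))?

No

g1 = B OR A
g2 = g1 XOR A = (B OR A) XOR A
g3 = g1 XOR g2 = (B OR A) XOR ((B OR A) XOR A)
g4 = B XOR g3 = B XOR ((B OR A) XOR ((B OR A) XOR A))
At A=1, B=0: circuit gives 1, formula gives 0.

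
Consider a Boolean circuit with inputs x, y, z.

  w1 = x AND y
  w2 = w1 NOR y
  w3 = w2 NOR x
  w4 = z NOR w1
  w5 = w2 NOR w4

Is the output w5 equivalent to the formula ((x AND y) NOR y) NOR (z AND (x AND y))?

No

w1 = x AND y
w2 = w1 NOR y = (x AND y) NOR y
w4 = z NOR w1 = z NOR (x AND y)
w5 = w2 NOR w4 = ((x AND y) NOR y) NOR (z NOR (x AND y))
At x=0, y=1, z=0: circuit gives 0, formula gives 1.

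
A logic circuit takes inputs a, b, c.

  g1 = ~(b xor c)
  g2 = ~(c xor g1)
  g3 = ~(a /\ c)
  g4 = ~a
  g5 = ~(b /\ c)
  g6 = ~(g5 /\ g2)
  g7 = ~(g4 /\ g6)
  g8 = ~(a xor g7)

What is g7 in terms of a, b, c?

~(~a /\ (~((~(b /\ c)) /\ (~(c xor (~(b xor c)))))))

g1 = ~(b xor c)
g2 = ~(c xor g1) = ~(c xor (~(b xor c)))
g4 = ~a
g5 = ~(b /\ c)
g6 = ~(g5 /\ g2) = ~((~(b /\ c)) /\ (~(c xor (~(b xor c)))))
g7 = ~(g4 /\ g6) = ~(~a /\ (~((~(b /\ c)) /\ (~(c xor (~(b xor c)))))))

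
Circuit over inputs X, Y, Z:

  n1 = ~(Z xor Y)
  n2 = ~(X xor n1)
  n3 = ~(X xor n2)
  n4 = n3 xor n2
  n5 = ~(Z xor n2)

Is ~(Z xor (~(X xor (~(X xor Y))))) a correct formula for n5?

No

n1 = ~(Z xor Y)
n2 = ~(X xor n1) = ~(X xor (~(Z xor Y)))
n5 = ~(Z xor n2) = ~(Z xor (~(X xor (~(Z xor Y)))))
At X=0, Y=0, Z=1: circuit gives 1, formula gives 0.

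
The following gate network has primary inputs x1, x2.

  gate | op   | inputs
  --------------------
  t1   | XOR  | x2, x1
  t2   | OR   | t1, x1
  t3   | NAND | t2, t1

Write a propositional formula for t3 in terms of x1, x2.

t1 = x2 XOR x1
t2 = t1 OR x1 = (x2 XOR x1) OR x1
t3 = t2 NAND t1 = ((x2 XOR x1) OR x1) NAND (x2 XOR x1)

((x2 XOR x1) OR x1) NAND (x2 XOR x1)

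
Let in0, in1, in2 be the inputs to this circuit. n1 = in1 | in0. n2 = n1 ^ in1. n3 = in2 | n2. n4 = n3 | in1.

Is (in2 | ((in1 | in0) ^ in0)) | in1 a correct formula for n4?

n1 = in1 | in0
n2 = n1 ^ in1 = (in1 | in0) ^ in1
n3 = in2 | n2 = in2 | ((in1 | in0) ^ in1)
n4 = n3 | in1 = (in2 | ((in1 | in0) ^ in1)) | in1
At in0=1, in1=0, in2=0: circuit gives 1, formula gives 0.

No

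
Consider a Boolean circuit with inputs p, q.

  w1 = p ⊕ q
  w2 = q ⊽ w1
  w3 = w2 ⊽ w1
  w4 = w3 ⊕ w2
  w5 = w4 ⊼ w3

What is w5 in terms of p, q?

(((q ⊽ (p ⊕ q)) ⊽ (p ⊕ q)) ⊕ (q ⊽ (p ⊕ q))) ⊼ ((q ⊽ (p ⊕ q)) ⊽ (p ⊕ q))

w1 = p ⊕ q
w2 = q ⊽ w1 = q ⊽ (p ⊕ q)
w3 = w2 ⊽ w1 = (q ⊽ (p ⊕ q)) ⊽ (p ⊕ q)
w4 = w3 ⊕ w2 = ((q ⊽ (p ⊕ q)) ⊽ (p ⊕ q)) ⊕ (q ⊽ (p ⊕ q))
w5 = w4 ⊼ w3 = (((q ⊽ (p ⊕ q)) ⊽ (p ⊕ q)) ⊕ (q ⊽ (p ⊕ q))) ⊼ ((q ⊽ (p ⊕ q)) ⊽ (p ⊕ q))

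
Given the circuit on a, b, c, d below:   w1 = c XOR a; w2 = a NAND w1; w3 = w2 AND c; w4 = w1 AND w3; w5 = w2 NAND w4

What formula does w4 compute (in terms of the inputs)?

w1 = c XOR a
w2 = a NAND w1 = a NAND (c XOR a)
w3 = w2 AND c = (a NAND (c XOR a)) AND c
w4 = w1 AND w3 = (c XOR a) AND ((a NAND (c XOR a)) AND c)

(c XOR a) AND ((a NAND (c XOR a)) AND c)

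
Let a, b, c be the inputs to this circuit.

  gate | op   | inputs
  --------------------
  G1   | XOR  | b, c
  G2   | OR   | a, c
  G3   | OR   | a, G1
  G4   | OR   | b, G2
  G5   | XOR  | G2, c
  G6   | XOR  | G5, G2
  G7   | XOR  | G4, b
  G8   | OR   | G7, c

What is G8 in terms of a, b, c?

((b OR (a OR c)) XOR b) OR c

G2 = a OR c
G4 = b OR G2 = b OR (a OR c)
G7 = G4 XOR b = (b OR (a OR c)) XOR b
G8 = G7 OR c = ((b OR (a OR c)) XOR b) OR c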